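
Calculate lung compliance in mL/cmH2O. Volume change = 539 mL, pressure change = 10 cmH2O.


C = dV / dP
C = 539 / 10
C = 53.9 mL/cmH2O


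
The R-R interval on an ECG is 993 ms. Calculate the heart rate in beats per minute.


HR = 60 / RR_interval(s)
RR = 993 ms = 0.993 s
HR = 60 / 0.993 = 60.42 bpm


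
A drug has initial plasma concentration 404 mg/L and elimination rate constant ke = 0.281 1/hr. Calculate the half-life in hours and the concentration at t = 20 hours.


t_half = ln(2) / ke = 0.693147 / 0.281 = 2.467 hr
C(t) = C0 * exp(-ke*t) = 404 * exp(-0.281*20)
C(20) = 1.464 mg/L


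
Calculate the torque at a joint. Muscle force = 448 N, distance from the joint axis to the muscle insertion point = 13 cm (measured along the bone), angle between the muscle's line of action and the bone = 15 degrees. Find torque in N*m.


Torque = F * d * sin(theta)   (moment arm = d*sin(theta))
d = 13 cm = 0.13 m
Torque = 448 * 0.13 * sin(15)
Torque = 15.07 N*m


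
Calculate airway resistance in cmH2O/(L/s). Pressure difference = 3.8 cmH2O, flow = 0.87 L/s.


R = dP / flow
R = 3.8 / 0.87
R = 4.368 cmH2O/(L/s)


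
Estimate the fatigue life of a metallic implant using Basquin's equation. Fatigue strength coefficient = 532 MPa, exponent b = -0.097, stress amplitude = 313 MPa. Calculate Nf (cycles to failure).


sigma_a = sigma_f' * (2Nf)^b
2Nf = (sigma_a/sigma_f')^(1/b)
2Nf = (313/532)^(1/-0.097)
2Nf = 237.094
Nf = 118.5


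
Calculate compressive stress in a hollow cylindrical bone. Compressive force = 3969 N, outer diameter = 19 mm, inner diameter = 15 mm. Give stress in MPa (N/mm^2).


A = pi*(r_o^2 - r_i^2)
r_o = 9.5 mm, r_i = 7.5 mm
A = 106.814 mm^2
sigma = F/A = 3969 / 106.814
sigma = 37.16 MPa


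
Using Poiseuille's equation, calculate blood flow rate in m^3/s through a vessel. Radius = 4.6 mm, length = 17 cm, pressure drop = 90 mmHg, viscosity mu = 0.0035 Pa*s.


Q = pi*r^4*dP / (8*mu*L)
r = 0.0046 m, L = 0.17 m
dP = 90 mmHg = 11998.98 Pa
Q = 0.003546 m^3/s


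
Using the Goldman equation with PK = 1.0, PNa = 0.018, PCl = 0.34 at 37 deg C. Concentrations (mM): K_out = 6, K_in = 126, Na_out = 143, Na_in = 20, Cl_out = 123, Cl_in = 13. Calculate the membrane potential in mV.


Vm = (RT/F)*ln((PK*Ko + PNa*Nao + PCl*Cli)/(PK*Ki + PNa*Nai + PCl*Clo))
Numer = 12.994, Denom = 168.18
Vm = -68.43 mV


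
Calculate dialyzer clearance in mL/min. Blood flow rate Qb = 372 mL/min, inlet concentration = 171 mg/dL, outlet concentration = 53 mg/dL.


K = Qb * (Cb_in - Cb_out) / Cb_in
K = 372 * (171 - 53) / 171
K = 256.7 mL/min


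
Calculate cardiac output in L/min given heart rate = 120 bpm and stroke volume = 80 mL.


CO = HR * SV
CO = 120 * 80 / 1000
CO = 9.6 L/min


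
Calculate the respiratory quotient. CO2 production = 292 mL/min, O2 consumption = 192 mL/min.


RQ = VCO2 / VO2
RQ = 292 / 192
RQ = 1.521


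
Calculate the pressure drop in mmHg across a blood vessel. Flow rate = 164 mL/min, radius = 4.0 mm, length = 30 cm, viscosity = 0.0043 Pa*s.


dP = 8*mu*L*Q / (pi*r^4)
Q = 164 mL/min = 2.73333e-06 m^3/s
dP = 35.0737 Pa = 35.0737 / 133.322 mmHg = 0.2631 mmHg


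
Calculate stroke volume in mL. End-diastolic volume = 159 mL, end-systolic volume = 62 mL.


SV = EDV - ESV
SV = 159 - 62
SV = 97 mL


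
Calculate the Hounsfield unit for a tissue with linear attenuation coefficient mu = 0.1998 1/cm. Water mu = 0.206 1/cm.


HU = ((mu_tissue - mu_water) / mu_water) * 1000
HU = ((0.1998 - 0.206) / 0.206) * 1000
HU = -30.1


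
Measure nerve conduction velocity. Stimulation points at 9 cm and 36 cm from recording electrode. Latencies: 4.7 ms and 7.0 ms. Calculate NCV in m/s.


Distance = (36 - 9) / 100 = 0.27 m
dt = (7.0 - 4.7) / 1000 = 0.0023 s
NCV = dist / dt = 117.4 m/s


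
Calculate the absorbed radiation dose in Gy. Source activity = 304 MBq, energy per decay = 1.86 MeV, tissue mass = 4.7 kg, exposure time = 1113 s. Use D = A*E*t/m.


A = 304 MBq = 3.0400e+08 Bq
E = 1.86 MeV = 2.97972e-13 J
D = A*E*t/m = 3.0400e+08*2.97972e-13*1113/4.7
D = 0.02145 Gy


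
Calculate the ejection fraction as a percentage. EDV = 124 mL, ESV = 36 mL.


SV = EDV - ESV = 124 - 36 = 88 mL
EF = SV/EDV * 100 = 88/124 * 100
EF = 70.97%


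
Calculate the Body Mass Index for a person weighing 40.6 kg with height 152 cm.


BMI = weight / height^2
height = 152 cm = 1.52 m
BMI = 40.6 / 1.52^2
BMI = 17.57 kg/m^2


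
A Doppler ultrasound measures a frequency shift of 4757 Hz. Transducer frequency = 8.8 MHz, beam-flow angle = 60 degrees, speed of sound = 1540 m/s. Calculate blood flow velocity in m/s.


v = fd * c / (2 * f0 * cos(theta))
v = 4757 * 1540 / (2 * 8.8000e+06 * cos(60))
v = 0.8325 m/s


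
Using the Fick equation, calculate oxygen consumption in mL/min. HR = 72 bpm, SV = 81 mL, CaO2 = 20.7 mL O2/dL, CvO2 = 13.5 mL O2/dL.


CO = HR*SV = 72*81/1000 = 5.832 L/min
a-v O2 diff = 20.7 - 13.5 = 7.2 mL/dL
VO2 = CO * (CaO2-CvO2) * 10 dL/L
VO2 = 5.832 * 7.2 * 10
VO2 = 419.9 mL/min


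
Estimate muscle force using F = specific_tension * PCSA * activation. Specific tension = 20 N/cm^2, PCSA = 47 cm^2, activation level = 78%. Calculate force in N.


F = sigma * PCSA * activation
F = 20 * 47 * 0.78
F = 733.2 N


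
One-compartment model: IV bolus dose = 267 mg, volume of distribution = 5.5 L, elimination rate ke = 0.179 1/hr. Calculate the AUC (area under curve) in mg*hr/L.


C0 = Dose/Vd = 267/5.5 = 48.5455 mg/L
AUC = C0/ke = 48.5455/0.179
AUC = 271.2 mg*hr/L


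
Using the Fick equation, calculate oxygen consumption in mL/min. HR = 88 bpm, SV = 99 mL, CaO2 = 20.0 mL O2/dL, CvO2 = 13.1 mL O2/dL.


CO = HR*SV = 88*99/1000 = 8.712 L/min
a-v O2 diff = 20.0 - 13.1 = 6.9 mL/dL
VO2 = CO * (CaO2-CvO2) * 10 dL/L
VO2 = 8.712 * 6.9 * 10
VO2 = 601.1 mL/min


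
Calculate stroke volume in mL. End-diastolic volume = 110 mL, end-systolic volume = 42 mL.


SV = EDV - ESV
SV = 110 - 42
SV = 68 mL


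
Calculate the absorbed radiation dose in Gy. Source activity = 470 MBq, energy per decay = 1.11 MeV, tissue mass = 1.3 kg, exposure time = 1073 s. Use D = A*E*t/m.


A = 470 MBq = 4.7000e+08 Bq
E = 1.11 MeV = 1.77822e-13 J
D = A*E*t/m = 4.7000e+08*1.77822e-13*1073/1.3
D = 0.06898 Gy


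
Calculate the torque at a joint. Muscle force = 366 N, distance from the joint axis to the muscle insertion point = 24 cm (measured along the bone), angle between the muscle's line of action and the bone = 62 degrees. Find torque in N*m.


Torque = F * d * sin(theta)   (moment arm = d*sin(theta))
d = 24 cm = 0.24 m
Torque = 366 * 0.24 * sin(62)
Torque = 77.56 N*m


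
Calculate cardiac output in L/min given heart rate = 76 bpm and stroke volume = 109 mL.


CO = HR * SV
CO = 76 * 109 / 1000
CO = 8.284 L/min


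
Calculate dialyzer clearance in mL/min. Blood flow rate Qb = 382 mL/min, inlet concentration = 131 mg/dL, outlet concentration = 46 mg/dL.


K = Qb * (Cb_in - Cb_out) / Cb_in
K = 382 * (131 - 46) / 131
K = 247.9 mL/min


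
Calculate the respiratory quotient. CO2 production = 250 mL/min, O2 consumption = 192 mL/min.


RQ = VCO2 / VO2
RQ = 250 / 192
RQ = 1.302


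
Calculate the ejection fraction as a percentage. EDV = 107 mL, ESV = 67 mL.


SV = EDV - ESV = 107 - 67 = 40 mL
EF = SV/EDV * 100 = 40/107 * 100
EF = 37.38%


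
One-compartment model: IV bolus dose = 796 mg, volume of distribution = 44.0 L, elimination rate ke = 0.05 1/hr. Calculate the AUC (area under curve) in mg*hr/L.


C0 = Dose/Vd = 796/44.0 = 18.0909 mg/L
AUC = C0/ke = 18.0909/0.05
AUC = 361.8 mg*hr/L


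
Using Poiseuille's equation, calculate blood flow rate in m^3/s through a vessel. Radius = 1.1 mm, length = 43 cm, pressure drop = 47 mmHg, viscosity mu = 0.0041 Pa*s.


Q = pi*r^4*dP / (8*mu*L)
r = 0.0011 m, L = 0.43 m
dP = 47 mmHg = 6266.134 Pa
Q = 2.0435e-06 m^3/s


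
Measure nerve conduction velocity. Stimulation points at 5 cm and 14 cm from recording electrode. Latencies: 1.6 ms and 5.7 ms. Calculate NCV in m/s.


Distance = (14 - 5) / 100 = 0.09 m
dt = (5.7 - 1.6) / 1000 = 0.0041 s
NCV = dist / dt = 21.95 m/s


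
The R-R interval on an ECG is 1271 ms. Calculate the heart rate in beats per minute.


HR = 60 / RR_interval(s)
RR = 1271 ms = 1.271 s
HR = 60 / 1.271 = 47.21 bpm


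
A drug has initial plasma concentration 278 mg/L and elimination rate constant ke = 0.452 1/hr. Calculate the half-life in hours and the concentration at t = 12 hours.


t_half = ln(2) / ke = 0.693147 / 0.452 = 1.534 hr
C(t) = C0 * exp(-ke*t) = 278 * exp(-0.452*12)
C(12) = 1.226 mg/L


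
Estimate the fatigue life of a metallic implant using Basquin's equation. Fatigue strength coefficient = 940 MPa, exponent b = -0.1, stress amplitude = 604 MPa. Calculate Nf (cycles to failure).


sigma_a = sigma_f' * (2Nf)^b
2Nf = (sigma_a/sigma_f')^(1/b)
2Nf = (604/940)^(1/-0.1)
2Nf = 83.35068
Nf = 41.68


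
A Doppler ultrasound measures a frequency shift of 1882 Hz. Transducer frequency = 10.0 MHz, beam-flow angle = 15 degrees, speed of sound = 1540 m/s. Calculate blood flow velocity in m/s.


v = fd * c / (2 * f0 * cos(theta))
v = 1882 * 1540 / (2 * 1.0000e+07 * cos(15))
v = 0.15 m/s


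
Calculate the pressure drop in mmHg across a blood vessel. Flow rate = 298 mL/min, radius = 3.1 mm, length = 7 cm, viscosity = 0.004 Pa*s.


dP = 8*mu*L*Q / (pi*r^4)
Q = 298 mL/min = 4.96667e-06 m^3/s
dP = 38.3457 Pa = 38.3457 / 133.322 mmHg = 0.2876 mmHg


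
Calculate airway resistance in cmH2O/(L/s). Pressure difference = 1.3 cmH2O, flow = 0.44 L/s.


R = dP / flow
R = 1.3 / 0.44
R = 2.955 cmH2O/(L/s)


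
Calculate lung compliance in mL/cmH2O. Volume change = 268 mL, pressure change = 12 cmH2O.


C = dV / dP
C = 268 / 12
C = 22.33 mL/cmH2O


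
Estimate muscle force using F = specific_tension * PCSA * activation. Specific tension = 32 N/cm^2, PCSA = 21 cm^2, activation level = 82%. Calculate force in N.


F = sigma * PCSA * activation
F = 32 * 21 * 0.82
F = 551 N


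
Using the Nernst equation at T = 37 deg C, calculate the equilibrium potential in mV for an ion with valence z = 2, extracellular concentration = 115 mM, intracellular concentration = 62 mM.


E = (RT/(zF)) * ln(C_out/C_in)
T = 37 + 273.15 = 310.15 K
E = (8.314 * 310.15 / (2 * 96485)) * ln(115/62)
E = 8.255 mV


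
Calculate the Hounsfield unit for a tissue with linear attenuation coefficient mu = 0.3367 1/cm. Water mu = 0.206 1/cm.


HU = ((mu_tissue - mu_water) / mu_water) * 1000
HU = ((0.3367 - 0.206) / 0.206) * 1000
HU = 634.5


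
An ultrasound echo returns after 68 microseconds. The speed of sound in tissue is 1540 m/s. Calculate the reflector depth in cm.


depth = c * t / 2
t = 68 us = 6.8000e-05 s
depth = 1540 * 6.8000e-05 / 2
depth = 0.05236 m = 5.236 cm


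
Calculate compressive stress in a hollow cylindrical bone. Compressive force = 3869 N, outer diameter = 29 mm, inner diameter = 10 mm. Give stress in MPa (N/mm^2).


A = pi*(r_o^2 - r_i^2)
r_o = 14.5 mm, r_i = 5 mm
A = 581.98 mm^2
sigma = F/A = 3869 / 581.98
sigma = 6.648 MPa


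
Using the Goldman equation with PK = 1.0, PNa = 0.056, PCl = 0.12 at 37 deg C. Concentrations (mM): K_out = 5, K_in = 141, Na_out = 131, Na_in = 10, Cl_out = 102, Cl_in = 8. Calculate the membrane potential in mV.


Vm = (RT/F)*ln((PK*Ko + PNa*Nao + PCl*Cli)/(PK*Ki + PNa*Nai + PCl*Clo))
Numer = 13.296, Denom = 153.8
Vm = -65.43 mV


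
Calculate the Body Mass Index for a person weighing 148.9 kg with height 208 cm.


BMI = weight / height^2
height = 208 cm = 2.08 m
BMI = 148.9 / 2.08^2
BMI = 34.42 kg/m^2


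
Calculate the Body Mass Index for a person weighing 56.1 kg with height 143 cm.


BMI = weight / height^2
height = 143 cm = 1.43 m
BMI = 56.1 / 1.43^2
BMI = 27.43 kg/m^2


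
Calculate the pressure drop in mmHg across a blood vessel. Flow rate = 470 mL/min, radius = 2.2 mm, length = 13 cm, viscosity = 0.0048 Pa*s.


dP = 8*mu*L*Q / (pi*r^4)
Q = 470 mL/min = 7.83333e-06 m^3/s
dP = 531.35 Pa = 531.35 / 133.322 mmHg = 3.985 mmHg


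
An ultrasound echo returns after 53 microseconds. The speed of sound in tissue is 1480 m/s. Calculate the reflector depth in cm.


depth = c * t / 2
t = 53 us = 5.3000e-05 s
depth = 1480 * 5.3000e-05 / 2
depth = 0.03922 m = 3.922 cm


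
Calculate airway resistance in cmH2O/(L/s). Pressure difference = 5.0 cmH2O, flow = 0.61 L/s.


R = dP / flow
R = 5.0 / 0.61
R = 8.197 cmH2O/(L/s)


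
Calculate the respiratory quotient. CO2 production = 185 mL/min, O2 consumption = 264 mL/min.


RQ = VCO2 / VO2
RQ = 185 / 264
RQ = 0.7008


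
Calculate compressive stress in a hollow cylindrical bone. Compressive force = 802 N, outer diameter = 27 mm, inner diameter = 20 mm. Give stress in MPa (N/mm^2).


A = pi*(r_o^2 - r_i^2)
r_o = 13.5 mm, r_i = 10 mm
A = 258.396 mm^2
sigma = F/A = 802 / 258.396
sigma = 3.104 MPa


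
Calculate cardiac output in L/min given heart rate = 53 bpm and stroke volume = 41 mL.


CO = HR * SV
CO = 53 * 41 / 1000
CO = 2.173 L/min


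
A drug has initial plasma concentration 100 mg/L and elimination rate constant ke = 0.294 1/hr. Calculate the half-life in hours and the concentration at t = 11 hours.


t_half = ln(2) / ke = 0.693147 / 0.294 = 2.358 hr
C(t) = C0 * exp(-ke*t) = 100 * exp(-0.294*11)
C(11) = 3.94 mg/L


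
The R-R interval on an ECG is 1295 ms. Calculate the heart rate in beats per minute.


HR = 60 / RR_interval(s)
RR = 1295 ms = 1.295 s
HR = 60 / 1.295 = 46.33 bpm


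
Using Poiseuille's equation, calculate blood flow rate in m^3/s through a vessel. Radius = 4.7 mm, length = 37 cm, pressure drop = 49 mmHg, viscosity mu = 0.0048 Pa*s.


Q = pi*r^4*dP / (8*mu*L)
r = 0.0047 m, L = 0.37 m
dP = 49 mmHg = 6532.778 Pa
Q = 7.0487e-04 m^3/s


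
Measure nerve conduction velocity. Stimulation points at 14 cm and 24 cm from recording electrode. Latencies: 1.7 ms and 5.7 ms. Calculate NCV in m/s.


Distance = (24 - 14) / 100 = 0.1 m
dt = (5.7 - 1.7) / 1000 = 0.004 s
NCV = dist / dt = 25 m/s


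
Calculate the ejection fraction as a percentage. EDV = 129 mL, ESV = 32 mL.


SV = EDV - ESV = 129 - 32 = 97 mL
EF = SV/EDV * 100 = 97/129 * 100
EF = 75.19%


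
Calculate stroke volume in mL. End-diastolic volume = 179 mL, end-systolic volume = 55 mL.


SV = EDV - ESV
SV = 179 - 55
SV = 124 mL


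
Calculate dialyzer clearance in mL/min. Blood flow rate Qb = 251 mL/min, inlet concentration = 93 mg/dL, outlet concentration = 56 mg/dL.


K = Qb * (Cb_in - Cb_out) / Cb_in
K = 251 * (93 - 56) / 93
K = 99.86 mL/min


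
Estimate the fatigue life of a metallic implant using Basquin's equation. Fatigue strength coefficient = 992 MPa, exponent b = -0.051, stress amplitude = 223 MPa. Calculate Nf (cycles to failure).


sigma_a = sigma_f' * (2Nf)^b
2Nf = (sigma_a/sigma_f')^(1/b)
2Nf = (223/992)^(1/-0.051)
2Nf = 5.127875e+12
Nf = 2.5639e+12


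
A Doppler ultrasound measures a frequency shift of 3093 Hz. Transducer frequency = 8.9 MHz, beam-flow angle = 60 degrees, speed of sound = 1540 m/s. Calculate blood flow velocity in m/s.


v = fd * c / (2 * f0 * cos(theta))
v = 3093 * 1540 / (2 * 8.9000e+06 * cos(60))
v = 0.5352 m/s


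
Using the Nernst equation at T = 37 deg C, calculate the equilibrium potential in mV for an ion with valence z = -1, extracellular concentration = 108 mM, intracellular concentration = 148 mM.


E = (RT/(zF)) * ln(C_out/C_in)
T = 37 + 273.15 = 310.15 K
E = (8.314 * 310.15 / (-1 * 96485)) * ln(108/148)
E = 8.421 mV


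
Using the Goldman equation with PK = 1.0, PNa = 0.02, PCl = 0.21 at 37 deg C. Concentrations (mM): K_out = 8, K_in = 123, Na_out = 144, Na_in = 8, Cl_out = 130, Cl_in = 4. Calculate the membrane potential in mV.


Vm = (RT/F)*ln((PK*Ko + PNa*Nao + PCl*Cli)/(PK*Ki + PNa*Nai + PCl*Clo))
Numer = 11.72, Denom = 150.46
Vm = -68.21 mV


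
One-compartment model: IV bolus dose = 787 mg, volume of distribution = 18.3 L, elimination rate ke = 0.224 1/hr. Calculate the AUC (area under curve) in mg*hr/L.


C0 = Dose/Vd = 787/18.3 = 43.0055 mg/L
AUC = C0/ke = 43.0055/0.224
AUC = 192 mg*hr/L


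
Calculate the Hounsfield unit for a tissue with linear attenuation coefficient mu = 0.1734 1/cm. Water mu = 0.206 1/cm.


HU = ((mu_tissue - mu_water) / mu_water) * 1000
HU = ((0.1734 - 0.206) / 0.206) * 1000
HU = -158.3


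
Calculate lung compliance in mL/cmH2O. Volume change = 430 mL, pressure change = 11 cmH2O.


C = dV / dP
C = 430 / 11
C = 39.09 mL/cmH2O


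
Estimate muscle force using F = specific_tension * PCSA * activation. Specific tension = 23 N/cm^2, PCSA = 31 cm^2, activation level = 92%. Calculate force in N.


F = sigma * PCSA * activation
F = 23 * 31 * 0.92
F = 656 N


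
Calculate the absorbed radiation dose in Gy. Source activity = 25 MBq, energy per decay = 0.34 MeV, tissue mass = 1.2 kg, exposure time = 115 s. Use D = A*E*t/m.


A = 25 MBq = 2.5000e+07 Bq
E = 0.34 MeV = 5.4468e-14 J
D = A*E*t/m = 2.5000e+07*5.4468e-14*115/1.2
D = 1.3050e-04 Gy


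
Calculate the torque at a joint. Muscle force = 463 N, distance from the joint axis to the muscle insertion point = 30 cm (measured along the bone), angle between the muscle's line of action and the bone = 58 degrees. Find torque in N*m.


Torque = F * d * sin(theta)   (moment arm = d*sin(theta))
d = 30 cm = 0.3 m
Torque = 463 * 0.3 * sin(58)
Torque = 117.8 N*m


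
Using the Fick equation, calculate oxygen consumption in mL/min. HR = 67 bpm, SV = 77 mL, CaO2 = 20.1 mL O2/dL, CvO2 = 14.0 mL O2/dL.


CO = HR*SV = 67*77/1000 = 5.159 L/min
a-v O2 diff = 20.1 - 14.0 = 6.1 mL/dL
VO2 = CO * (CaO2-CvO2) * 10 dL/L
VO2 = 5.159 * 6.1 * 10
VO2 = 314.7 mL/min


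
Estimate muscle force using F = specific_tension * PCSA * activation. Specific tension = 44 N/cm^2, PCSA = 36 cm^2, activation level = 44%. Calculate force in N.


F = sigma * PCSA * activation
F = 44 * 36 * 0.44
F = 697 N


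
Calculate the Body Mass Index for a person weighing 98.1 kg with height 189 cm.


BMI = weight / height^2
height = 189 cm = 1.89 m
BMI = 98.1 / 1.89^2
BMI = 27.46 kg/m^2


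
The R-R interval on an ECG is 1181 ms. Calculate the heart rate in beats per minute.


HR = 60 / RR_interval(s)
RR = 1181 ms = 1.181 s
HR = 60 / 1.181 = 50.8 bpm


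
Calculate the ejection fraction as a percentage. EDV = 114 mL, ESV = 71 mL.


SV = EDV - ESV = 114 - 71 = 43 mL
EF = SV/EDV * 100 = 43/114 * 100
EF = 37.72%


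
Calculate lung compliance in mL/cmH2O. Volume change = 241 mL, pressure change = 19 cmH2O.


C = dV / dP
C = 241 / 19
C = 12.68 mL/cmH2O


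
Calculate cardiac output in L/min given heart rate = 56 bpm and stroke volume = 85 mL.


CO = HR * SV
CO = 56 * 85 / 1000
CO = 4.76 L/min


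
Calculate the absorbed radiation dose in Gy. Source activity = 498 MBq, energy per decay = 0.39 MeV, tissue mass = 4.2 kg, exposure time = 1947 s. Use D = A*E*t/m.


A = 498 MBq = 4.9800e+08 Bq
E = 0.39 MeV = 6.2478e-14 J
D = A*E*t/m = 4.9800e+08*6.2478e-14*1947/4.2
D = 0.01442 Gy


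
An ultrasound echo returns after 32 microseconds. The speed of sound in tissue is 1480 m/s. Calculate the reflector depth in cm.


depth = c * t / 2
t = 32 us = 3.2000e-05 s
depth = 1480 * 3.2000e-05 / 2
depth = 0.02368 m = 2.368 cm


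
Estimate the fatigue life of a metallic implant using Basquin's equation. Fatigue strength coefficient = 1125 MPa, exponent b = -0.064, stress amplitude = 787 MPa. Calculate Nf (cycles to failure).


sigma_a = sigma_f' * (2Nf)^b
2Nf = (sigma_a/sigma_f')^(1/b)
2Nf = (787/1125)^(1/-0.064)
2Nf = 265.85998
Nf = 132.9


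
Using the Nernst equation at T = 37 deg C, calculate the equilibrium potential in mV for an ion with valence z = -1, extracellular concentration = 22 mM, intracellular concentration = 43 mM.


E = (RT/(zF)) * ln(C_out/C_in)
T = 37 + 273.15 = 310.15 K
E = (8.314 * 310.15 / (-1 * 96485)) * ln(22/43)
E = 17.91 mV


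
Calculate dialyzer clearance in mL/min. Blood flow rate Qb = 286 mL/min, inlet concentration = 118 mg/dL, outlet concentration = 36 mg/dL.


K = Qb * (Cb_in - Cb_out) / Cb_in
K = 286 * (118 - 36) / 118
K = 198.7 mL/min


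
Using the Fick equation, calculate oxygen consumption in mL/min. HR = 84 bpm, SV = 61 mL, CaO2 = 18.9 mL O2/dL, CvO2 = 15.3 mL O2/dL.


CO = HR*SV = 84*61/1000 = 5.124 L/min
a-v O2 diff = 18.9 - 15.3 = 3.6 mL/dL
VO2 = CO * (CaO2-CvO2) * 10 dL/L
VO2 = 5.124 * 3.6 * 10
VO2 = 184.5 mL/min


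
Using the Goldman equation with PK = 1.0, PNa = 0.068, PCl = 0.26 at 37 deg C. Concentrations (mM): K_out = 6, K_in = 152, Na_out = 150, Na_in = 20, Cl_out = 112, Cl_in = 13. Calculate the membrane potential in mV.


Vm = (RT/F)*ln((PK*Ko + PNa*Nao + PCl*Cli)/(PK*Ki + PNa*Nai + PCl*Clo))
Numer = 19.58, Denom = 182.48
Vm = -59.65 mV


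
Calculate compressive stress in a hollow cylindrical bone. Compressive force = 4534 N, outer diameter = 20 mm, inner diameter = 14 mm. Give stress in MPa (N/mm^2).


A = pi*(r_o^2 - r_i^2)
r_o = 10 mm, r_i = 7 mm
A = 160.221 mm^2
sigma = F/A = 4534 / 160.221
sigma = 28.3 MPa


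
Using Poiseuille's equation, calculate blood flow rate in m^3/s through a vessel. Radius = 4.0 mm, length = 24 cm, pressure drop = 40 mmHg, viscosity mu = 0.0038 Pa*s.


Q = pi*r^4*dP / (8*mu*L)
r = 0.004 m, L = 0.24 m
dP = 40 mmHg = 5332.88 Pa
Q = 5.8785e-04 m^3/s


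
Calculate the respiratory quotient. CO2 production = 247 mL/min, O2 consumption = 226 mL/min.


RQ = VCO2 / VO2
RQ = 247 / 226
RQ = 1.093


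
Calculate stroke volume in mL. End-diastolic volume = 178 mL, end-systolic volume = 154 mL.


SV = EDV - ESV
SV = 178 - 154
SV = 24 mL


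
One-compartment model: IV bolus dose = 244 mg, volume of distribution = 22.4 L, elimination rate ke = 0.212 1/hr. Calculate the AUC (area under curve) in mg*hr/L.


C0 = Dose/Vd = 244/22.4 = 10.8929 mg/L
AUC = C0/ke = 10.8929/0.212
AUC = 51.38 mg*hr/L


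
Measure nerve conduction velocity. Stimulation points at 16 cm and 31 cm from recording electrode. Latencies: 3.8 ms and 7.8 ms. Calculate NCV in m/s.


Distance = (31 - 16) / 100 = 0.15 m
dt = (7.8 - 3.8) / 1000 = 0.004 s
NCV = dist / dt = 37.5 m/s


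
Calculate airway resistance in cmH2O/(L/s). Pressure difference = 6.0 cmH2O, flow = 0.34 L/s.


R = dP / flow
R = 6.0 / 0.34
R = 17.65 cmH2O/(L/s)


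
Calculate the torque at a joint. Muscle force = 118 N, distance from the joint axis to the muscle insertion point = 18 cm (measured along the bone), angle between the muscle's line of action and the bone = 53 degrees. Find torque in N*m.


Torque = F * d * sin(theta)   (moment arm = d*sin(theta))
d = 18 cm = 0.18 m
Torque = 118 * 0.18 * sin(53)
Torque = 16.96 N*m


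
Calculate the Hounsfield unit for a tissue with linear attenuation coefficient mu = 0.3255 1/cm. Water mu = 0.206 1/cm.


HU = ((mu_tissue - mu_water) / mu_water) * 1000
HU = ((0.3255 - 0.206) / 0.206) * 1000
HU = 580.1


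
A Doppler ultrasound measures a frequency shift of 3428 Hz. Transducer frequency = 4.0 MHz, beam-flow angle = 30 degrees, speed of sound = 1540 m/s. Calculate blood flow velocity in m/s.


v = fd * c / (2 * f0 * cos(theta))
v = 3428 * 1540 / (2 * 4.0000e+06 * cos(30))
v = 0.762 m/s


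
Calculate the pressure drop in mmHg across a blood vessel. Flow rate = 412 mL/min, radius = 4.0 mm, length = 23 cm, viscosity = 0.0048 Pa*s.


dP = 8*mu*L*Q / (pi*r^4)
Q = 412 mL/min = 6.86667e-06 m^3/s
dP = 75.4076 Pa = 75.4076 / 133.322 mmHg = 0.5656 mmHg


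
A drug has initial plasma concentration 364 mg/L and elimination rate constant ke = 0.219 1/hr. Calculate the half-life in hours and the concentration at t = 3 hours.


t_half = ln(2) / ke = 0.693147 / 0.219 = 3.165 hr
C(t) = C0 * exp(-ke*t) = 364 * exp(-0.219*3)
C(3) = 188.7 mg/L


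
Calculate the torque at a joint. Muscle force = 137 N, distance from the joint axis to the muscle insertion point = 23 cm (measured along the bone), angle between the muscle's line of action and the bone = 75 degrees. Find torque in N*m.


Torque = F * d * sin(theta)   (moment arm = d*sin(theta))
d = 23 cm = 0.23 m
Torque = 137 * 0.23 * sin(75)
Torque = 30.44 N*m


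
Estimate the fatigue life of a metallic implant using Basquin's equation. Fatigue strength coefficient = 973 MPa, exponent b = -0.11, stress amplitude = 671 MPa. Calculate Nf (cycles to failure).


sigma_a = sigma_f' * (2Nf)^b
2Nf = (sigma_a/sigma_f')^(1/b)
2Nf = (671/973)^(1/-0.11)
2Nf = 29.321402
Nf = 14.66


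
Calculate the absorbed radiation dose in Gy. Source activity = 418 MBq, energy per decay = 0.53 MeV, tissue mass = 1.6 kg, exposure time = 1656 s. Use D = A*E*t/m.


A = 418 MBq = 4.1800e+08 Bq
E = 0.53 MeV = 8.4906e-14 J
D = A*E*t/m = 4.1800e+08*8.4906e-14*1656/1.6
D = 0.03673 Gy


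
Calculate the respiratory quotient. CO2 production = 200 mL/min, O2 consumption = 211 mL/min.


RQ = VCO2 / VO2
RQ = 200 / 211
RQ = 0.9479


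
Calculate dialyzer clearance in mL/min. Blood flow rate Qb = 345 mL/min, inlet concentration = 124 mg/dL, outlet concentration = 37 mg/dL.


K = Qb * (Cb_in - Cb_out) / Cb_in
K = 345 * (124 - 37) / 124
K = 242.1 mL/min


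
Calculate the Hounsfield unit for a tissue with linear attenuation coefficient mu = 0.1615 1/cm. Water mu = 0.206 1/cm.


HU = ((mu_tissue - mu_water) / mu_water) * 1000
HU = ((0.1615 - 0.206) / 0.206) * 1000
HU = -216


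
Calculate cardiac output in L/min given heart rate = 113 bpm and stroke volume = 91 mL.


CO = HR * SV
CO = 113 * 91 / 1000
CO = 10.28 L/min


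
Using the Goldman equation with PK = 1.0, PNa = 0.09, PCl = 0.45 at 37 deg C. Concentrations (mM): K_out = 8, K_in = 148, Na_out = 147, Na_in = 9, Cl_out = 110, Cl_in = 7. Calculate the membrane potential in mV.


Vm = (RT/F)*ln((PK*Ko + PNa*Nao + PCl*Cli)/(PK*Ki + PNa*Nai + PCl*Clo))
Numer = 24.38, Denom = 198.31
Vm = -56.02 mV


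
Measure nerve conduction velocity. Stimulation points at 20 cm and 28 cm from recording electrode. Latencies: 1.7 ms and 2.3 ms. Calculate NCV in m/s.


Distance = (28 - 20) / 100 = 0.08 m
dt = (2.3 - 1.7) / 1000 = 6.0000e-04 s
NCV = dist / dt = 133.3 m/s


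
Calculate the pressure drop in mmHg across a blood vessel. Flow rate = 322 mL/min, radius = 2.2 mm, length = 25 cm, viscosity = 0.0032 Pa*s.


dP = 8*mu*L*Q / (pi*r^4)
Q = 322 mL/min = 5.36667e-06 m^3/s
dP = 466.707 Pa = 466.707 / 133.322 mmHg = 3.501 mmHg


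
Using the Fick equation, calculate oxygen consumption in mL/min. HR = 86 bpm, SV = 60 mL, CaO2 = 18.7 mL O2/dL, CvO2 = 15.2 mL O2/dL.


CO = HR*SV = 86*60/1000 = 5.16 L/min
a-v O2 diff = 18.7 - 15.2 = 3.5 mL/dL
VO2 = CO * (CaO2-CvO2) * 10 dL/L
VO2 = 5.16 * 3.5 * 10
VO2 = 180.6 mL/min


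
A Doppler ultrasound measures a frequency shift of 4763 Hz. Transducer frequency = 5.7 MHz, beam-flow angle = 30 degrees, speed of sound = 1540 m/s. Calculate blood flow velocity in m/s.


v = fd * c / (2 * f0 * cos(theta))
v = 4763 * 1540 / (2 * 5.7000e+06 * cos(30))
v = 0.743 m/s


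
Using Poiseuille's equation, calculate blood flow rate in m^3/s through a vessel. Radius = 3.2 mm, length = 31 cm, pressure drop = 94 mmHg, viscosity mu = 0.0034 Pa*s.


Q = pi*r^4*dP / (8*mu*L)
r = 0.0032 m, L = 0.31 m
dP = 94 mmHg = 12532.268 Pa
Q = 4.8961e-04 m^3/s


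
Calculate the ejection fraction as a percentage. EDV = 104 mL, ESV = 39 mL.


SV = EDV - ESV = 104 - 39 = 65 mL
EF = SV/EDV * 100 = 65/104 * 100
EF = 62.5%


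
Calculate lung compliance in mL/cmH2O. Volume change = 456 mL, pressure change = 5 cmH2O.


C = dV / dP
C = 456 / 5
C = 91.2 mL/cmH2O


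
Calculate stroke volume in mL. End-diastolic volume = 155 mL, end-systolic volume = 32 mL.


SV = EDV - ESV
SV = 155 - 32
SV = 123 mL


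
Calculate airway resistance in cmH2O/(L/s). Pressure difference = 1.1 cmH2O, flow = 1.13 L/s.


R = dP / flow
R = 1.1 / 1.13
R = 0.9735 cmH2O/(L/s)


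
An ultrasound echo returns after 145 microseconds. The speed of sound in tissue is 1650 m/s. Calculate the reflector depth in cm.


depth = c * t / 2
t = 145 us = 1.4500e-04 s
depth = 1650 * 1.4500e-04 / 2
depth = 0.119625 m = 11.9625 cm


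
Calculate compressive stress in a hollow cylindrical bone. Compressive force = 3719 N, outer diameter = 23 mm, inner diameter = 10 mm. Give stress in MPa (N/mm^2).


A = pi*(r_o^2 - r_i^2)
r_o = 11.5 mm, r_i = 5 mm
A = 336.936 mm^2
sigma = F/A = 3719 / 336.936
sigma = 11.04 MPa


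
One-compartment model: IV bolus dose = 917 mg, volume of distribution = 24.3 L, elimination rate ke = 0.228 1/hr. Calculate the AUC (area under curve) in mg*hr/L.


C0 = Dose/Vd = 917/24.3 = 37.7366 mg/L
AUC = C0/ke = 37.7366/0.228
AUC = 165.5 mg*hr/L


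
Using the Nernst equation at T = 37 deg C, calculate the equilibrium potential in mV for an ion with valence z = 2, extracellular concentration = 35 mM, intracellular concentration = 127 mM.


E = (RT/(zF)) * ln(C_out/C_in)
T = 37 + 273.15 = 310.15 K
E = (8.314 * 310.15 / (2 * 96485)) * ln(35/127)
E = -17.22 mV


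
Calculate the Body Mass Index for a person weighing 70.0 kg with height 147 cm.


BMI = weight / height^2
height = 147 cm = 1.47 m
BMI = 70.0 / 1.47^2
BMI = 32.39 kg/m^2


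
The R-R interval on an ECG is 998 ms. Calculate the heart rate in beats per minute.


HR = 60 / RR_interval(s)
RR = 998 ms = 0.998 s
HR = 60 / 0.998 = 60.12 bpm


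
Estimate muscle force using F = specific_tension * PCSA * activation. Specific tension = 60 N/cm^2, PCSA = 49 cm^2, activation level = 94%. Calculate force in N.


F = sigma * PCSA * activation
F = 60 * 49 * 0.94
F = 2764 N


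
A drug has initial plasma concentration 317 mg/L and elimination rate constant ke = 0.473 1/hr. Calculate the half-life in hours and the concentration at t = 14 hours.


t_half = ln(2) / ke = 0.693147 / 0.473 = 1.465 hr
C(t) = C0 * exp(-ke*t) = 317 * exp(-0.473*14)
C(14) = 0.4219 mg/L


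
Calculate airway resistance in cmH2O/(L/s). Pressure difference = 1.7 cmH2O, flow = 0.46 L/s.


R = dP / flow
R = 1.7 / 0.46
R = 3.696 cmH2O/(L/s)


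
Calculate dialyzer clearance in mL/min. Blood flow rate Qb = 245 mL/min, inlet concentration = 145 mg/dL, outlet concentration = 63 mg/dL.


K = Qb * (Cb_in - Cb_out) / Cb_in
K = 245 * (145 - 63) / 145
K = 138.6 mL/min


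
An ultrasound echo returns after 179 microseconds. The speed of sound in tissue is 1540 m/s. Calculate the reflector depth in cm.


depth = c * t / 2
t = 179 us = 1.7900e-04 s
depth = 1540 * 1.7900e-04 / 2
depth = 0.13783 m = 13.783 cm


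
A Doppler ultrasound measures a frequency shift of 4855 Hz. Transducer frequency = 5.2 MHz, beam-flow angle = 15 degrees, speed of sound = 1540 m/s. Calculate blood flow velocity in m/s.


v = fd * c / (2 * f0 * cos(theta))
v = 4855 * 1540 / (2 * 5.2000e+06 * cos(15))
v = 0.7443 m/s


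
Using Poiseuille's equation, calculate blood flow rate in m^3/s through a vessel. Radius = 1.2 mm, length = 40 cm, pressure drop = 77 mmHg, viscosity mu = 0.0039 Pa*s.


Q = pi*r^4*dP / (8*mu*L)
r = 0.0012 m, L = 0.4 m
dP = 77 mmHg = 10265.794 Pa
Q = 5.3586e-06 m^3/s


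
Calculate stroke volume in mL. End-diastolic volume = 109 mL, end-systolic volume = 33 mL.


SV = EDV - ESV
SV = 109 - 33
SV = 76 mL


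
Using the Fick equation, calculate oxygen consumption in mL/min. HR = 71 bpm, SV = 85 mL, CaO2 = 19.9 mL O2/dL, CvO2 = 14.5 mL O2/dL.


CO = HR*SV = 71*85/1000 = 6.035 L/min
a-v O2 diff = 19.9 - 14.5 = 5.4 mL/dL
VO2 = CO * (CaO2-CvO2) * 10 dL/L
VO2 = 6.035 * 5.4 * 10
VO2 = 325.9 mL/min


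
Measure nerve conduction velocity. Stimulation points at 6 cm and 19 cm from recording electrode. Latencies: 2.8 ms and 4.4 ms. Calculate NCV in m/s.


Distance = (19 - 6) / 100 = 0.13 m
dt = (4.4 - 2.8) / 1000 = 0.0016 s
NCV = dist / dt = 81.25 m/s


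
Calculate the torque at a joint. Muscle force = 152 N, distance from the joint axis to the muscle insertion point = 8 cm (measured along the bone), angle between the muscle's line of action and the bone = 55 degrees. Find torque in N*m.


Torque = F * d * sin(theta)   (moment arm = d*sin(theta))
d = 8 cm = 0.08 m
Torque = 152 * 0.08 * sin(55)
Torque = 9.961 N*m


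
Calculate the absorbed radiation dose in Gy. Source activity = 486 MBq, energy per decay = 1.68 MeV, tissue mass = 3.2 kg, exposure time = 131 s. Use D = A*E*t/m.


A = 486 MBq = 4.8600e+08 Bq
E = 1.68 MeV = 2.69136e-13 J
D = A*E*t/m = 4.8600e+08*2.69136e-13*131/3.2
D = 0.005355 Gy


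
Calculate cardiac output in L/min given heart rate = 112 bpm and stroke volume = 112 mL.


CO = HR * SV
CO = 112 * 112 / 1000
CO = 12.54 L/min


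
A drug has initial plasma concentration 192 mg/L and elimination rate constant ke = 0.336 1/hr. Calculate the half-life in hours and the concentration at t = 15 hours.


t_half = ln(2) / ke = 0.693147 / 0.336 = 2.063 hr
C(t) = C0 * exp(-ke*t) = 192 * exp(-0.336*15)
C(15) = 1.243 mg/L


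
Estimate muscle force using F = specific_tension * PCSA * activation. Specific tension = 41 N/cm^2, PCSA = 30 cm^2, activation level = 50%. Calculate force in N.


F = sigma * PCSA * activation
F = 41 * 30 * 0.5
F = 615 N


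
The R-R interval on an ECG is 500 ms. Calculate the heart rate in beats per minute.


HR = 60 / RR_interval(s)
RR = 500 ms = 0.5 s
HR = 60 / 0.5 = 120 bpm


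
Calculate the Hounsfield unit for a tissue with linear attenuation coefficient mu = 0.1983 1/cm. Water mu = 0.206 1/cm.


HU = ((mu_tissue - mu_water) / mu_water) * 1000
HU = ((0.1983 - 0.206) / 0.206) * 1000
HU = -37.38


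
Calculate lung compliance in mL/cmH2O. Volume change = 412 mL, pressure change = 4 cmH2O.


C = dV / dP
C = 412 / 4
C = 103 mL/cmH2O


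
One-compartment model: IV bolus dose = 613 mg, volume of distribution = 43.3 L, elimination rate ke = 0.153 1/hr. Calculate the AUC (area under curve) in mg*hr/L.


C0 = Dose/Vd = 613/43.3 = 14.157 mg/L
AUC = C0/ke = 14.157/0.153
AUC = 92.53 mg*hr/L


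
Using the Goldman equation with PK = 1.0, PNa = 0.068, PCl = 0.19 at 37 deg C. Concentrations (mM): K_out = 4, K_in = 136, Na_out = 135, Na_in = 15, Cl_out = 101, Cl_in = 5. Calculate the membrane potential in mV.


Vm = (RT/F)*ln((PK*Ko + PNa*Nao + PCl*Cli)/(PK*Ki + PNa*Nai + PCl*Clo))
Numer = 14.13, Denom = 156.21
Vm = -64.22 mV


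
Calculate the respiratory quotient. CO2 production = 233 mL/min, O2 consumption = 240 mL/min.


RQ = VCO2 / VO2
RQ = 233 / 240
RQ = 0.9708


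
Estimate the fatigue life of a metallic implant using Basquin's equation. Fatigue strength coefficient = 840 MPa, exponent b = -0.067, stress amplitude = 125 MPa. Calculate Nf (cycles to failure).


sigma_a = sigma_f' * (2Nf)^b
2Nf = (sigma_a/sigma_f')^(1/b)
2Nf = (125/840)^(1/-0.067)
2Nf = 2.2325188e+12
Nf = 1.1163e+12


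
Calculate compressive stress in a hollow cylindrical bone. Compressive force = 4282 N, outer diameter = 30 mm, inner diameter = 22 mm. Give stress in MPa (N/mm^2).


A = pi*(r_o^2 - r_i^2)
r_o = 15 mm, r_i = 11 mm
A = 326.726 mm^2
sigma = F/A = 4282 / 326.726
sigma = 13.11 MPa


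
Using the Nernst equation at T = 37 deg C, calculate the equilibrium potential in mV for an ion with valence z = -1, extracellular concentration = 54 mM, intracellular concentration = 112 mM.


E = (RT/(zF)) * ln(C_out/C_in)
T = 37 + 273.15 = 310.15 K
E = (8.314 * 310.15 / (-1 * 96485)) * ln(54/112)
E = 19.5 mV


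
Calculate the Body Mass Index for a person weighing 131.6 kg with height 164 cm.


BMI = weight / height^2
height = 164 cm = 1.64 m
BMI = 131.6 / 1.64^2
BMI = 48.93 kg/m^2


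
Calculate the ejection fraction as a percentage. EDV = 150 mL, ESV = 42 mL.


SV = EDV - ESV = 150 - 42 = 108 mL
EF = SV/EDV * 100 = 108/150 * 100
EF = 72%


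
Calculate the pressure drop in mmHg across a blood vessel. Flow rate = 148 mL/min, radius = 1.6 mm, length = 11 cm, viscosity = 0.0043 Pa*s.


dP = 8*mu*L*Q / (pi*r^4)
Q = 148 mL/min = 2.46667e-06 m^3/s
dP = 453.349 Pa = 453.349 / 133.322 mmHg = 3.4 mmHg


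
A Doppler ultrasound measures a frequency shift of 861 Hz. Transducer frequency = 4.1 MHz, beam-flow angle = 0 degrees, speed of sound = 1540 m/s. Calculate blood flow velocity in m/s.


v = fd * c / (2 * f0 * cos(theta))
v = 861 * 1540 / (2 * 4.1000e+06 * cos(0))
v = 0.1617 m/s


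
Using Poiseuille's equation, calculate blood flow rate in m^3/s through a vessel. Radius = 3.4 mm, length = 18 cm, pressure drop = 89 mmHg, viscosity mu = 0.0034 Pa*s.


Q = pi*r^4*dP / (8*mu*L)
r = 0.0034 m, L = 0.18 m
dP = 89 mmHg = 11865.658 Pa
Q = 0.001017 m^3/s


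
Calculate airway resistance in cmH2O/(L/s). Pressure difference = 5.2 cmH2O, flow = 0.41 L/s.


R = dP / flow
R = 5.2 / 0.41
R = 12.68 cmH2O/(L/s)


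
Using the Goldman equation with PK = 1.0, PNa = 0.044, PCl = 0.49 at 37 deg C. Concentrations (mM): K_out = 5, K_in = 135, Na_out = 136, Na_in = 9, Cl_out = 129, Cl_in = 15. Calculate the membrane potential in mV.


Vm = (RT/F)*ln((PK*Ko + PNa*Nao + PCl*Cli)/(PK*Ki + PNa*Nai + PCl*Clo))
Numer = 18.334, Denom = 198.606
Vm = -63.67 mV


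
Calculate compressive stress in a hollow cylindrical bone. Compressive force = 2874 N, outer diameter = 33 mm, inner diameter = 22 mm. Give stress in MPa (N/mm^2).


A = pi*(r_o^2 - r_i^2)
r_o = 16.5 mm, r_i = 11 mm
A = 475.166 mm^2
sigma = F/A = 2874 / 475.166
sigma = 6.048 MPa


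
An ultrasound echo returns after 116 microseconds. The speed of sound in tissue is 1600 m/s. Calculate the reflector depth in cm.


depth = c * t / 2
t = 116 us = 1.1600e-04 s
depth = 1600 * 1.1600e-04 / 2
depth = 0.0928 m = 9.28 cm


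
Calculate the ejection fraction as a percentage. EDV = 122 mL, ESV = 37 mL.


SV = EDV - ESV = 122 - 37 = 85 mL
EF = SV/EDV * 100 = 85/122 * 100
EF = 69.67%


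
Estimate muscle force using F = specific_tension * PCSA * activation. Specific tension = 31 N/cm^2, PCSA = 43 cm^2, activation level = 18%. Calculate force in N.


F = sigma * PCSA * activation
F = 31 * 43 * 0.18
F = 239.9 N


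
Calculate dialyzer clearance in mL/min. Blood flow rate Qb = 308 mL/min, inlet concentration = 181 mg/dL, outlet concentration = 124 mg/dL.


K = Qb * (Cb_in - Cb_out) / Cb_in
K = 308 * (181 - 124) / 181
K = 96.99 mL/min


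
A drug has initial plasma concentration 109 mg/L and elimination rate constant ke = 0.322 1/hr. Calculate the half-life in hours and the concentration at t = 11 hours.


t_half = ln(2) / ke = 0.693147 / 0.322 = 2.153 hr
C(t) = C0 * exp(-ke*t) = 109 * exp(-0.322*11)
C(11) = 3.156 mg/L


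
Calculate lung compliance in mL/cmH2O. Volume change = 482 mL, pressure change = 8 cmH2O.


C = dV / dP
C = 482 / 8
C = 60.25 mL/cmH2O


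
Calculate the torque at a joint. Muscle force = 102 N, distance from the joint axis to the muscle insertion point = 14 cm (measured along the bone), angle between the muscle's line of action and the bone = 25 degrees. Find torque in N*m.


Torque = F * d * sin(theta)   (moment arm = d*sin(theta))
d = 14 cm = 0.14 m
Torque = 102 * 0.14 * sin(25)
Torque = 6.035 N*m


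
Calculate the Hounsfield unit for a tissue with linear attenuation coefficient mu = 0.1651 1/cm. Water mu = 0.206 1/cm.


HU = ((mu_tissue - mu_water) / mu_water) * 1000
HU = ((0.1651 - 0.206) / 0.206) * 1000
HU = -198.5


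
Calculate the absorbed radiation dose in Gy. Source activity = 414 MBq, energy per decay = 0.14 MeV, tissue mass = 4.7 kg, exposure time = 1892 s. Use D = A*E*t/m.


A = 414 MBq = 4.1400e+08 Bq
E = 0.14 MeV = 2.2428e-14 J
D = A*E*t/m = 4.1400e+08*2.2428e-14*1892/4.7
D = 0.003738 Gy


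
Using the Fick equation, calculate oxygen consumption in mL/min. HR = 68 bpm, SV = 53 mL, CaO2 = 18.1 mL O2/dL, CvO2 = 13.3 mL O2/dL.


CO = HR*SV = 68*53/1000 = 3.604 L/min
a-v O2 diff = 18.1 - 13.3 = 4.8 mL/dL
VO2 = CO * (CaO2-CvO2) * 10 dL/L
VO2 = 3.604 * 4.8 * 10
VO2 = 173 mL/min
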